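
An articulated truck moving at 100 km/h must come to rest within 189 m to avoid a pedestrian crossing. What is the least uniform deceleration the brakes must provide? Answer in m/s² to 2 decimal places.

100 km/h ÷ 3.6 = 27.7778 m/s.
v² = 2a·d ⇒ a = v²/(2d) = 27.7778² / (2 × 189.000) = 771.606 / 378.000 = 2.0413 m/s².

Required deceleration ≈ 2.04 m/s²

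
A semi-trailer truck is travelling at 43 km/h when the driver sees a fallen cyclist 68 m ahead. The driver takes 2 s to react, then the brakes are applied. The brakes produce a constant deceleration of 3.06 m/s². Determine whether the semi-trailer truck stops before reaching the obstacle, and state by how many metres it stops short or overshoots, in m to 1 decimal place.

43 km/h ÷ 3.6 = 11.9444 m/s.
Reaction distance = 11.9444 × 2 = 23.889 m.
Braking distance = v²/(2a) = 142.669 / 6.120 = 23.312 m.
Total stopping distance = 23.889 + 23.312 = 47.201 m, vs 68 m available — it stops with 68 − 47.201 = 20.799 m to spare.

Yes — it stops 20.8 m short of the obstacle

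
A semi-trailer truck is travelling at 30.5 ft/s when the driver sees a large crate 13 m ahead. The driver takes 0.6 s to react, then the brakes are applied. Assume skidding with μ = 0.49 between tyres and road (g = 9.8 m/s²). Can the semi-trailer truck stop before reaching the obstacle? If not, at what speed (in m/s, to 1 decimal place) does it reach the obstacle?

30.5 ft/s × 0.3048 = 9.2964 m/s.
a = μg = 0.49 × 9.8 = 4.802 m/s².
Reaction distance = 9.2964 × 0.6 = 5.578 m.
Braking distance needed to stop: v²/(2a) = 86.423 / 9.604 = 8.999 m, so total needed = 5.578 + 8.999 = 14.577 m > 13 m — it cannot stop.
Distance remaining when braking begins: 13 − 5.578 = 7.422 m.
v² = v₀² − 2a·d = 86.423 − 2 × 4.802 × 7.422 = 15.142 m²/s².
v = √15.142 = 3.891 m/s.

No — it strikes the obstacle at 3.9 m/s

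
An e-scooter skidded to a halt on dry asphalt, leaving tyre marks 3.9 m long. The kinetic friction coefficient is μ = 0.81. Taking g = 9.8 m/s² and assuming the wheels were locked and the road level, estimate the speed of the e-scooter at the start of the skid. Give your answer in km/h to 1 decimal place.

Deceleration a = μg = 0.81 × 9.8 = 7.938 m/s².
v = √(2a·d) = √(2 × 7.938 × 3.9) = √61.916 = 7.8687 m/s.
= 7.8687 × 3.6 = 28.327 km/h.

Initial speed ≈ 28.3 km/h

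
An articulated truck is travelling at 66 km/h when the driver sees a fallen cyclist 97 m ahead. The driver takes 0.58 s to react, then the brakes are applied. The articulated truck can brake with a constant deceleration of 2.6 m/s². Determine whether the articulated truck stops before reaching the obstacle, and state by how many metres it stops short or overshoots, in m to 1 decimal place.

Yes — it stops 21.7 m short of the obstacle

66 km/h ÷ 3.6 = 18.3333 m/s.
Reaction distance = 18.3333 × 0.58 = 10.633 m.
Braking distance = v²/(2a) = 336.110 / 5.200 = 64.637 m.
Total stopping distance = 10.633 + 64.637 = 75.270 m, vs 97 m available — it stops with 97 − 75.270 = 21.730 m to spare.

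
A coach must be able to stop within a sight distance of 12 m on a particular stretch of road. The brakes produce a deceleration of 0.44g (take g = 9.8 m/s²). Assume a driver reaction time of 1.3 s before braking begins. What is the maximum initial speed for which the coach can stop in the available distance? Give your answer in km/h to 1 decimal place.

a = 0.44 × 9.8 = 4.312 m/s².
Stopping distance: v·t_r + v²/(2a) = 12 with t_r = 1.3 s and a = 4.312 m/s².
So v² + 11.211 v − 103.49 = 0.
Positive root: v = −a·t_r + √((a·t_r)² + 2a·d) = −5.606 + √(31.427 + 103.49) = 6.0094 m/s.
6.0094 m/s × 3.6 = 21.634 km/h.

Maximum speed ≈ 21.6 km/h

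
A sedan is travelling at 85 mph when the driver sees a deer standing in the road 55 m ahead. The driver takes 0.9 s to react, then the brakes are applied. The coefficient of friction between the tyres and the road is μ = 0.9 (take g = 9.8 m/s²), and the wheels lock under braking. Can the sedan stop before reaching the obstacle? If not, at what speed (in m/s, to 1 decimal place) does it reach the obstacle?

No — it strikes the obstacle at 32.8 m/s

85 mph × 0.44704 = 37.9984 m/s.
a = μg = 0.9 × 9.8 = 8.820 m/s².
Reaction distance = 37.9984 × 0.9 = 34.199 m.
Braking distance needed to stop: v²/(2a) = 1443.878 / 17.640 = 81.852 m, so total needed = 34.199 + 81.852 = 116.051 m > 55 m — it cannot stop.
Distance remaining when braking begins: 55 − 34.199 = 20.801 m.
v² = v₀² − 2a·d = 1443.878 − 2 × 8.820 × 20.801 = 1076.948 m²/s².
v = √1076.948 = 32.817 m/s.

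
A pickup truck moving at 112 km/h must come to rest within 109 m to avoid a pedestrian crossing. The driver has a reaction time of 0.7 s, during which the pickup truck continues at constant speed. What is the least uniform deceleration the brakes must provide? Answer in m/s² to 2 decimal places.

112 km/h ÷ 3.6 = 31.1111 m/s.
Distance covered during reaction = 31.1111 × 0.7 = 21.778 m.
Distance available for braking: 109 − 21.778 = 87.222 m.
v² = 2a·d ⇒ a = v²/(2d) = 31.1111² / (2 × 87.222) = 967.901 / 174.444 = 5.5485 m/s².

Required deceleration ≈ 5.55 m/s²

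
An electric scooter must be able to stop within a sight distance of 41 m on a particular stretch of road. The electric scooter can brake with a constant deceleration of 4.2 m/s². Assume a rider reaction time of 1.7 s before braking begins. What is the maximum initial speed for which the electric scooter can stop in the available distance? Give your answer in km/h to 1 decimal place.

Maximum speed ≈ 45.9 km/h

Stopping distance: v·t_r + v²/(2a) = 41 with t_r = 1.7 s and a = 4.200 m/s².
So v² + 14.280 v − 344.40 = 0.
Positive root: v = −a·t_r + √((a·t_r)² + 2a·d) = −7.140 + √(50.980 + 344.40) = 12.7442 m/s.
12.7442 m/s × 3.6 = 45.879 km/h.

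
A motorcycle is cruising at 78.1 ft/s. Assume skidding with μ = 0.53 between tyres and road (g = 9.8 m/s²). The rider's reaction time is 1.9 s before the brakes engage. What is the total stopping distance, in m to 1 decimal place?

Total stopping distance ≈ 99.8 m

78.1 ft/s × 0.3048 = 23.8049 m/s.
a = μg = 0.53 × 9.8 = 5.194 m/s².
Reaction distance = v·t_r = 23.8049 × 1.9 = 45.229 m.
Braking distance = v²/(2a) = 23.8049² / (2 × 5.194) = 566.673 / 10.388 = 54.551 m.
Total = 45.229 + 54.551 = 99.780 m.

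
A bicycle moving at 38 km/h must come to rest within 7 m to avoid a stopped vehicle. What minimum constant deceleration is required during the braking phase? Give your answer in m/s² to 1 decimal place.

Required deceleration ≈ 8.0 m/s²

38 km/h ÷ 3.6 = 10.5556 m/s.
v² = 2a·d ⇒ a = v²/(2d) = 10.5556² / (2 × 7.000) = 111.421 / 14.000 = 7.9586 m/s².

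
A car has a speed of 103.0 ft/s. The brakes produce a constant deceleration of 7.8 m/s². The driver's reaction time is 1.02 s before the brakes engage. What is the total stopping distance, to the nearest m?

Total stopping distance ≈ 95 m

103 ft/s × 0.3048 = 31.3944 m/s.
Reaction distance = v·t_r = 31.3944 × 1.02 = 32.022 m.
Braking distance = v²/(2a) = 31.3944² / (2 × 7.800) = 985.608 / 15.600 = 63.180 m.
Total = 32.022 + 63.180 = 95.202 m.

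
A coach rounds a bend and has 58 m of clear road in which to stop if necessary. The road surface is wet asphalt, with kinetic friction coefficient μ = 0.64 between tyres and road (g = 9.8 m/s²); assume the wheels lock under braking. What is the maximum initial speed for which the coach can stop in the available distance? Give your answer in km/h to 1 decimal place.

a = μg = 0.64 × 9.8 = 6.272 m/s².
v²/(2a) = d ⇒ v = √(2 × 6.272 × 58) = √727.55 = 26.9731 m/s.
26.9731 m/s × 3.6 = 97.103 km/h.

Maximum speed ≈ 97.1 km/h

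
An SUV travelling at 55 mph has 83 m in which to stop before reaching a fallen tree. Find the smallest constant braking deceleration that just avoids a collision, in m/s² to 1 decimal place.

Required deceleration ≈ 3.6 m/s²

55 mph × 0.44704 = 24.5872 m/s.
v² = 2a·d ⇒ a = v²/(2d) = 24.5872² / (2 × 83.000) = 604.530 / 166.000 = 3.6417 m/s².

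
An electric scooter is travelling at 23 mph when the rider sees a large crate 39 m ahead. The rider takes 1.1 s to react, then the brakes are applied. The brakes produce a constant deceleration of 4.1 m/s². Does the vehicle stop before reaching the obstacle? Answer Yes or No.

Yes

23 mph × 0.44704 = 10.2819 m/s.
Reaction distance = 10.2819 × 1.1 = 11.310 m.
Braking distance = v²/(2a) = 105.717 / 8.200 = 12.892 m.
Total stopping distance = 11.310 + 12.892 = 24.202 m, vs 39 m available — it stops with 39 − 24.202 = 14.798 m to spare.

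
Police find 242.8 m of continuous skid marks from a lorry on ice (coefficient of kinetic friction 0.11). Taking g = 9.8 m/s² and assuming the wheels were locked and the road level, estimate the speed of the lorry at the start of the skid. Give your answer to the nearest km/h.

Initial speed ≈ 82 km/h

Deceleration a = μg = 0.11 × 9.8 = 1.078 m/s².
v = √(2a·d) = √(2 × 1.078 × 242.8) = √523.477 = 22.8796 m/s.
= 22.8796 × 3.6 = 82.367 km/h.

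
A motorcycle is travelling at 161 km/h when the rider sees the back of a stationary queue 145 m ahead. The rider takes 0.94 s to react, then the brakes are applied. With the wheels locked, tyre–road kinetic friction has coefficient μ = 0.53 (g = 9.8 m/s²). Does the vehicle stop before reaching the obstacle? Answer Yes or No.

No

161 km/h ÷ 3.6 = 44.7222 m/s.
a = μg = 0.53 × 9.8 = 5.194 m/s².
Reaction distance = 44.7222 × 0.94 = 42.039 m.
Braking distance = v²/(2a) = 2000.075 / 10.388 = 192.537 m.
Total stopping distance = 42.039 + 192.537 = 234.576 m, vs 145 m available — it cannot stop in time and overshoots by 234.576 − 145 = 89.576 m.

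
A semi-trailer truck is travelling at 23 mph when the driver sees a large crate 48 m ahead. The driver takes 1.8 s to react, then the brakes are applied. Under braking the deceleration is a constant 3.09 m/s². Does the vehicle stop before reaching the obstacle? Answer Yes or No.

23 mph × 0.44704 = 10.2819 m/s.
Reaction distance = 10.2819 × 1.8 = 18.507 m.
Braking distance = v²/(2a) = 105.717 / 6.180 = 17.106 m.
Total stopping distance = 18.507 + 17.106 = 35.613 m, vs 48 m available — it stops with 48 − 35.613 = 12.387 m to spare.

Yes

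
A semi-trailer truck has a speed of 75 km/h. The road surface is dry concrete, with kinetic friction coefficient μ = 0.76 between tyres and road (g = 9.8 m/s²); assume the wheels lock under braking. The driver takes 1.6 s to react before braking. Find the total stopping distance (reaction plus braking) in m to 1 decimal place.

75 km/h ÷ 3.6 = 20.8333 m/s.
a = μg = 0.76 × 9.8 = 7.448 m/s².
Reaction distance = v·t_r = 20.8333 × 1.6 = 33.333 m.
Braking distance = v²/(2a) = 20.8333² / (2 × 7.448) = 434.026 / 14.896 = 29.137 m.
Total = 33.333 + 29.137 = 62.470 m.

Total stopping distance ≈ 62.5 m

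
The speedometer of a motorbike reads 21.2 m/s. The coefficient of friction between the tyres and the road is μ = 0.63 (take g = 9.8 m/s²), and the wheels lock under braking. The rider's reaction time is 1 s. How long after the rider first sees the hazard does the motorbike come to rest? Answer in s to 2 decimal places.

a = μg = 0.63 × 9.8 = 6.174 m/s².
Braking time = v/a = 21.2000 / 6.174 = 3.434 s.
Total = 1 + 3.434 = 4.434 s.

Total time ≈ 4.43 s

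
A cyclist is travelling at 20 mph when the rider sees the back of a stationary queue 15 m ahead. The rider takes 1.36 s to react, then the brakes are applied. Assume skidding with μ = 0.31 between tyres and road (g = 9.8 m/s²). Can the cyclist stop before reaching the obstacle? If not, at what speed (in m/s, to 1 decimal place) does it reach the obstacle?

No — it strikes the obstacle at 7.9 m/s

20 mph × 0.44704 = 8.9408 m/s.
a = μg = 0.31 × 9.8 = 3.038 m/s².
Reaction distance = 8.9408 × 1.36 = 12.159 m.
Braking distance needed to stop: v²/(2a) = 79.938 / 6.076 = 13.156 m, so total needed = 12.159 + 13.156 = 25.315 m > 15 m — it cannot stop.
Distance remaining when braking begins: 15 − 12.159 = 2.841 m.
v² = v₀² − 2a·d = 79.938 − 2 × 3.038 × 2.841 = 62.676 m²/s².
v = √62.676 = 7.917 m/s.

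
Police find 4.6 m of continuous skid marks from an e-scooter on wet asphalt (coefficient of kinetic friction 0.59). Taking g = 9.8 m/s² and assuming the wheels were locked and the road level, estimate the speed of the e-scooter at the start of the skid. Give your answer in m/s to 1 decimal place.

Deceleration a = μg = 0.59 × 9.8 = 5.782 m/s².
v = √(2a·d) = √(2 × 5.782 × 4.6) = √53.194 = 7.2934 m/s.

Initial speed ≈ 7.3 m/s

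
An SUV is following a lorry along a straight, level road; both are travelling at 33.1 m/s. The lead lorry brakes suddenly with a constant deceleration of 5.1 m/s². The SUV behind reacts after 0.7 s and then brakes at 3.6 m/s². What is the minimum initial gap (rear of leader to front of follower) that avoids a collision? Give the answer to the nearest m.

Minimum gap ≈ 68 m

Leader travels v²/(2a_L) = 1095.610 / 10.200 = 107.413 m before stopping.
Follower covers v·t_r = 33.1000 × 0.7 = 23.170 m while reacting, then v²/(2a_F) = 1095.610 / 7.200 = 152.168 m while braking, for a total of 23.170 + 152.168 = 175.338 m.
Since a_F ≤ a_L and the follower starts braking later, the follower is never slower than the leader, so the closest approach is when both have stopped.
Minimum gap = 175.338 − 107.413 = 67.925 m.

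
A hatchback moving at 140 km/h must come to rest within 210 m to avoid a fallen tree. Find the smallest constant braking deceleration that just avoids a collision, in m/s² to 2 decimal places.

140 km/h ÷ 3.6 = 38.8889 m/s.
v² = 2a·d ⇒ a = v²/(2d) = 38.8889² / (2 × 210.000) = 1512.347 / 420.000 = 3.6008 m/s².

Required deceleration ≈ 3.60 m/s²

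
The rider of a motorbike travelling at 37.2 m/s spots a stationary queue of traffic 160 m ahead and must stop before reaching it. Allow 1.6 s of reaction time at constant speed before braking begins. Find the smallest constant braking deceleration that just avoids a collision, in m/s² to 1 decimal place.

Required deceleration ≈ 6.9 m/s²

Distance covered during reaction = 37.2000 × 1.6 = 59.520 m.
Distance available for braking: 160 − 59.520 = 100.480 m.
v² = 2a·d ⇒ a = v²/(2d) = 37.2000² / (2 × 100.480) = 1383.840 / 200.960 = 6.8861 m/s².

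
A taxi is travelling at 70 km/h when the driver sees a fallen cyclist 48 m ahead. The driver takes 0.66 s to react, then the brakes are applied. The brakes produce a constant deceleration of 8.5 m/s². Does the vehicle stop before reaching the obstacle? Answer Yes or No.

70 km/h ÷ 3.6 = 19.4444 m/s.
Reaction distance = 19.4444 × 0.66 = 12.833 m.
Braking distance = v²/(2a) = 378.085 / 17.000 = 22.240 m.
Total stopping distance = 12.833 + 22.240 = 35.073 m, vs 48 m available — it stops with 48 − 35.073 = 12.927 m to spare.

Yes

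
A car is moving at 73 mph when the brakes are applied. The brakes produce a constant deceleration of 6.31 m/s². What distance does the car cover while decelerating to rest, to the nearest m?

73 mph × 0.44704 = 32.6339 m/s.
Braking distance = v²/(2a) = 32.6339² / (2 × 6.310) = 1064.971 / 12.620 = 84.388 m.

Braking distance ≈ 84 m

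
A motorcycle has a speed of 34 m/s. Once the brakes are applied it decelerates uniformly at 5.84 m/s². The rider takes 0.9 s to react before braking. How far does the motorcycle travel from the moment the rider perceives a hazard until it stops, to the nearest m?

Reaction distance = v·t_r = 34.0000 × 0.9 = 30.600 m.
Braking distance = v²/(2a) = 34.0000² / (2 × 5.840) = 1156.000 / 11.680 = 98.973 m.
Total = 30.600 + 98.973 = 129.573 m.

Total stopping distance ≈ 130 m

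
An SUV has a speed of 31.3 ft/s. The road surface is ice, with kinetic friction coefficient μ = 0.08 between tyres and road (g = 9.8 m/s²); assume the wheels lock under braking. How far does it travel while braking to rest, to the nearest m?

31.3 ft/s × 0.3048 = 9.5402 m/s.
a = μg = 0.08 × 9.8 = 0.784 m/s².
Braking distance = v²/(2a) = 9.5402² / (2 × 0.784) = 91.015 / 1.568 = 58.045 m.

Braking distance ≈ 58 m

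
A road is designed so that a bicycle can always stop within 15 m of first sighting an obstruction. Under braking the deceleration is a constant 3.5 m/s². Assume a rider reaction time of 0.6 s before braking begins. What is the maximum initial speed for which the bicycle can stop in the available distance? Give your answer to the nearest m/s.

Stopping distance: v·t_r + v²/(2a) = 15 with t_r = 0.6 s and a = 3.500 m/s².
So v² + 4.200 v − 105.00 = 0.
Positive root: v = −a·t_r + √((a·t_r)² + 2a·d) = −2.100 + √(4.410 + 105.00) = 8.3599 m/s.

Maximum speed ≈ 8 m/s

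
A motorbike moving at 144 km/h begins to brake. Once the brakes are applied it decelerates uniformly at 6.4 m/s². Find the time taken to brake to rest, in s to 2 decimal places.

144 km/h ÷ 3.6 = 40.0000 m/s.
Braking time = v/a = 40.0000 / 6.400 = 6.250 s.

Braking time ≈ 6.25 s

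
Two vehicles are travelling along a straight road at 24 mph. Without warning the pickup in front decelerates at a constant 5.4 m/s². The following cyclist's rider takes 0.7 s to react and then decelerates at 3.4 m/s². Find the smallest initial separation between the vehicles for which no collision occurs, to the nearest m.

24 mph × 0.44704 = 10.7290 m/s.
Leader travels v²/(2a_L) = 115.111 / 10.800 = 10.658 m before stopping.
Follower covers v·t_r = 10.7290 × 0.7 = 7.510 m while reacting, then v²/(2a_F) = 115.111 / 6.800 = 16.928 m while braking, for a total of 7.510 + 16.928 = 24.438 m.
Since a_F ≤ a_L and the follower starts braking later, the follower is never slower than the leader, so the closest approach is when both have stopped.
Minimum gap = 24.438 − 10.658 = 13.780 m.

Minimum gap ≈ 14 m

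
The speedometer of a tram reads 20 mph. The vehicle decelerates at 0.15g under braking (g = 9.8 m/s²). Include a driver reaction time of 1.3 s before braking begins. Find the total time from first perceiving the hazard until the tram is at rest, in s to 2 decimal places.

20 mph × 0.44704 = 8.9408 m/s.
a = 0.15 × 9.8 = 1.470 m/s².
Braking time = v/a = 8.9408 / 1.470 = 6.082 s.
Total = 1.3 + 6.082 = 7.382 s.

Total time ≈ 7.38 s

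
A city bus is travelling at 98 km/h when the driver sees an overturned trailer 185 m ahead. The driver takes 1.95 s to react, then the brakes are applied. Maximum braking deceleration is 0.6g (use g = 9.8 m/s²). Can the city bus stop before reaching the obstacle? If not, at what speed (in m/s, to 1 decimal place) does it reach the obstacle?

Yes — it stops about 68.9 m short of the obstacle, so it never reaches it

98 km/h ÷ 3.6 = 27.2222 m/s.
a = 0.6 × 9.8 = 5.880 m/s².
Reaction distance = 27.2222 × 1.95 = 53.083 m.
Braking distance = v²/(2a) = 741.048 / 11.760 = 63.014 m.
Total stopping distance = 53.083 + 63.014 = 116.097 m, vs 185 m available — it stops with 185 − 116.097 = 68.903 m to spare.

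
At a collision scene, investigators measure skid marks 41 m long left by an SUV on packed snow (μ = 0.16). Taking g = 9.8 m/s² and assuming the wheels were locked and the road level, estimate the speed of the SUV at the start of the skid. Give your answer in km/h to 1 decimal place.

Deceleration a = μg = 0.16 × 9.8 = 1.568 m/s².
v = √(2a·d) = √(2 × 1.568 × 41) = √128.576 = 11.3391 m/s.
= 11.3391 × 3.6 = 40.821 km/h.

Initial speed ≈ 40.8 km/h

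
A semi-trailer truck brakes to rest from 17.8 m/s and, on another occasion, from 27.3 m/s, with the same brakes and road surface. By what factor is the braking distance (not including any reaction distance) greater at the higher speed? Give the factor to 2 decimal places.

Factor ≈ 2.35

Braking distance d = v²/(2a), so with a fixed, d ∝ v².
Factor = (27.3/17.8)² = 1.5337² = 2.3522.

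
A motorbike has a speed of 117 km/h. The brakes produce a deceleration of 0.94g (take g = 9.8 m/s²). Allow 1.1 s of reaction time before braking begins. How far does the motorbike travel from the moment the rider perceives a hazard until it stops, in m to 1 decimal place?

117 km/h ÷ 3.6 = 32.5000 m/s.
a = 0.94 × 9.8 = 9.212 m/s².
Reaction distance = v·t_r = 32.5000 × 1.1 = 35.750 m.
Braking distance = v²/(2a) = 32.5000² / (2 × 9.212) = 1056.250 / 18.424 = 57.330 m.
Total = 35.750 + 57.330 = 93.080 m.

Total stopping distance ≈ 93.1 m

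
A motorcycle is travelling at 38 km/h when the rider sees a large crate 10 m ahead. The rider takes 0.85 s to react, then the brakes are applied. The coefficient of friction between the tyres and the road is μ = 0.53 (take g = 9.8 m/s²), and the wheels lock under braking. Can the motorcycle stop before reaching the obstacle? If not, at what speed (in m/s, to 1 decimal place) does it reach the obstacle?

No — it strikes the obstacle at 10.0 m/s

38 km/h ÷ 3.6 = 10.5556 m/s.
a = μg = 0.53 × 9.8 = 5.194 m/s².
Reaction distance = 10.5556 × 0.85 = 8.972 m.
Braking distance needed to stop: v²/(2a) = 111.421 / 10.388 = 10.726 m, so total needed = 8.972 + 10.726 = 19.698 m > 10 m — it cannot stop.
Distance remaining when braking begins: 10 − 8.972 = 1.028 m.
v² = v₀² − 2a·d = 111.421 − 2 × 5.194 × 1.028 = 100.742 m²/s².
v = √100.742 = 10.037 m/s.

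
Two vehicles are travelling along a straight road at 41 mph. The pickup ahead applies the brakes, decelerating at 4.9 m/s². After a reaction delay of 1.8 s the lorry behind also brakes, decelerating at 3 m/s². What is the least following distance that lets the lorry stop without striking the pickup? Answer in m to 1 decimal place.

41 mph × 0.44704 = 18.3286 m/s.
Leader travels v²/(2a_L) = 335.938 / 9.800 = 34.279 m before stopping.
Follower covers v·t_r = 18.3286 × 1.8 = 32.991 m while reacting, then v²/(2a_F) = 335.938 / 6.000 = 55.990 m while braking, for a total of 32.991 + 55.990 = 88.981 m.
Since a_F ≤ a_L and the follower starts braking later, the follower is never slower than the leader, so the closest approach is when both have stopped.
Minimum gap = 88.981 − 34.279 = 54.702 m.

Minimum gap ≈ 54.7 m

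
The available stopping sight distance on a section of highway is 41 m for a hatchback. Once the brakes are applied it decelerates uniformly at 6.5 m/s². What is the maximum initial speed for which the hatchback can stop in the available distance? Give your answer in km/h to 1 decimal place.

Maximum speed ≈ 83.1 km/h

v²/(2a) = d ⇒ v = √(2 × 6.500 × 41) = √533.00 = 23.0868 m/s.
23.0868 m/s × 3.6 = 83.112 km/h.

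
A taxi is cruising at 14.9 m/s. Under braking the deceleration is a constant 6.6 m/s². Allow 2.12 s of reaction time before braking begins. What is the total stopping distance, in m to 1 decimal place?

Reaction distance = v·t_r = 14.9000 × 2.12 = 31.588 m.
Braking distance = v²/(2a) = 14.9000² / (2 × 6.600) = 222.010 / 13.200 = 16.819 m.
Total = 31.588 + 16.819 = 48.407 m.

Total stopping distance ≈ 48.4 m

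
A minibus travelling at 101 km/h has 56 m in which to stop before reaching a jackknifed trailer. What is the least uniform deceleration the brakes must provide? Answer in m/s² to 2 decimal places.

101 km/h ÷ 3.6 = 28.0556 m/s.
v² = 2a·d ⇒ a = v²/(2d) = 28.0556² / (2 × 56.000) = 787.117 / 112.000 = 7.0278 m/s².

Required deceleration ≈ 7.03 m/s²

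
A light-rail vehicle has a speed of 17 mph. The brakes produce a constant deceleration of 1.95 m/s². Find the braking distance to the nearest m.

17 mph × 0.44704 = 7.5997 m/s.
Braking distance = v²/(2a) = 7.5997² / (2 × 1.950) = 57.755 / 3.900 = 14.809 m.

Braking distance ≈ 15 m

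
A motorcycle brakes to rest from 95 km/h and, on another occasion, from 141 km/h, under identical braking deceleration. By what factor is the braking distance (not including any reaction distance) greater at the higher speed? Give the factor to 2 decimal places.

Braking distance d = v²/(2a), so with a fixed, d ∝ v².
Factor = (141/95)² = 1.4842² = 2.2028.

Factor ≈ 2.20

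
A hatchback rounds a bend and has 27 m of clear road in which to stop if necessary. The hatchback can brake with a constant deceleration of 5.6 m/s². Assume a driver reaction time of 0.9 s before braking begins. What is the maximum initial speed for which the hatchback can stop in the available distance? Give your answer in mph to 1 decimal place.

Stopping distance: v·t_r + v²/(2a) = 27 with t_r = 0.9 s and a = 5.600 m/s².
So v² + 10.080 v − 302.40 = 0.
Positive root: v = −a·t_r + √((a·t_r)² + 2a·d) = −5.040 + √(25.402 + 302.40) = 13.0653 m/s.
13.0653 m/s ÷ 0.44704 = 29.226 mph.

Maximum speed ≈ 29.2 mph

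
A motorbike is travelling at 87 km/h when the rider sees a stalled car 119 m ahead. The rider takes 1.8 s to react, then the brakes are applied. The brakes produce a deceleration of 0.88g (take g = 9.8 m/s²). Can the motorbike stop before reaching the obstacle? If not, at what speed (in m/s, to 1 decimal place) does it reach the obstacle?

Yes — it stops about 41.6 m short of the obstacle, so it never reaches it

87 km/h ÷ 3.6 = 24.1667 m/s.
a = 0.88 × 9.8 = 8.624 m/s².
Reaction distance = 24.1667 × 1.8 = 43.500 m.
Braking distance = v²/(2a) = 584.029 / 17.248 = 33.861 m.
Total stopping distance = 43.500 + 33.861 = 77.361 m, vs 119 m available — it stops with 119 − 77.361 = 41.639 m to spare.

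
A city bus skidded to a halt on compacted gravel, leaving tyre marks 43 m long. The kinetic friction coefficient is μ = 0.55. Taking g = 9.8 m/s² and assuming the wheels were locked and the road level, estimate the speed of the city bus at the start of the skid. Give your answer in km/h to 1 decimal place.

Initial speed ≈ 77.5 km/h

Deceleration a = μg = 0.55 × 9.8 = 5.390 m/s².
v = √(2a·d) = √(2 × 5.390 × 43) = √463.540 = 21.5300 m/s.
= 21.5300 × 3.6 = 77.508 km/h.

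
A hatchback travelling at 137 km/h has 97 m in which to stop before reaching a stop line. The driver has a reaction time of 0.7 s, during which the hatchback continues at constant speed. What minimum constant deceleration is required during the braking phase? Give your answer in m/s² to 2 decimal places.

Required deceleration ≈ 10.29 m/s²

137 km/h ÷ 3.6 = 38.0556 m/s.
Distance covered during reaction = 38.0556 × 0.7 = 26.639 m.
Distance available for braking: 97 − 26.639 = 70.361 m.
v² = 2a·d ⇒ a = v²/(2d) = 38.0556² / (2 × 70.361) = 1448.229 / 140.722 = 10.2914 m/s².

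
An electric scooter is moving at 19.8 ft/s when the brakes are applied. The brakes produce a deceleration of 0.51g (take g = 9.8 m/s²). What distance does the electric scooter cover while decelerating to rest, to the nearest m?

Braking distance ≈ 4 m

19.8 ft/s × 0.3048 = 6.0350 m/s.
a = 0.51 × 9.8 = 4.998 m/s².
Braking distance = v²/(2a) = 6.0350² / (2 × 4.998) = 36.421 / 9.996 = 3.644 m.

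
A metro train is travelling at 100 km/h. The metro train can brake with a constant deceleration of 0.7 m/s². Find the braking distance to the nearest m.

100 km/h ÷ 3.6 = 27.7778 m/s.
Braking distance = v²/(2a) = 27.7778² / (2 × 0.700) = 771.606 / 1.400 = 551.147 m.

Braking distance ≈ 551 m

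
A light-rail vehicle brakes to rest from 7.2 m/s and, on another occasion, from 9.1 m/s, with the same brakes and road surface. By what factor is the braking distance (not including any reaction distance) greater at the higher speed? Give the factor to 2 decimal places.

Factor ≈ 1.60

Braking distance d = v²/(2a), so with a fixed, d ∝ v².
Factor = (9.1/7.2)² = 1.2639² = 1.5974.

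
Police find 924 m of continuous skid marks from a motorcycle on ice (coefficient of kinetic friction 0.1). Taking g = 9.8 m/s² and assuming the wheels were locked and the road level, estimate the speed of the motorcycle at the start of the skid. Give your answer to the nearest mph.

Initial speed ≈ 95 mph

Deceleration a = μg = 0.1 × 9.8 = 0.980 m/s².
v = √(2a·d) = √(2 × 0.980 × 924) = √1811.040 = 42.5563 m/s.
= 42.5563 ÷ 0.44704 = 95.196 mph.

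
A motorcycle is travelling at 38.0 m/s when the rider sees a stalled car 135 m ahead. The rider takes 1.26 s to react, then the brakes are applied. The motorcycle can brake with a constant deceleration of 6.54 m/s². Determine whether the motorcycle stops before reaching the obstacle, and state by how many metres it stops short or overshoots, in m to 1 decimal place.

No — it overshoots by 23.3 m

Reaction distance = 38.0000 × 1.26 = 47.880 m.
Braking distance = v²/(2a) = 1444.000 / 13.080 = 110.398 m.
Total stopping distance = 47.880 + 110.398 = 158.278 m, vs 135 m available — it cannot stop in time and overshoots by 158.278 − 135 = 23.278 m.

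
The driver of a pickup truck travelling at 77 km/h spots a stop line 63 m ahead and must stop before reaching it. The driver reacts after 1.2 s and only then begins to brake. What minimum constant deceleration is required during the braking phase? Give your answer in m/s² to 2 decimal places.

77 km/h ÷ 3.6 = 21.3889 m/s.
Distance covered during reaction = 21.3889 × 1.2 = 25.667 m.
Distance available for braking: 63 − 25.667 = 37.333 m.
v² = 2a·d ⇒ a = v²/(2d) = 21.3889² / (2 × 37.333) = 457.485 / 74.666 = 6.1271 m/s².

Required deceleration ≈ 6.13 m/s²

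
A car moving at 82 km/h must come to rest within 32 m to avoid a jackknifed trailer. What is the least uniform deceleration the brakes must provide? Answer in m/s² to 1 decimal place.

82 km/h ÷ 3.6 = 22.7778 m/s.
v² = 2a·d ⇒ a = v²/(2d) = 22.7778² / (2 × 32.000) = 518.828 / 64.000 = 8.1067 m/s².

Required deceleration ≈ 8.1 m/s²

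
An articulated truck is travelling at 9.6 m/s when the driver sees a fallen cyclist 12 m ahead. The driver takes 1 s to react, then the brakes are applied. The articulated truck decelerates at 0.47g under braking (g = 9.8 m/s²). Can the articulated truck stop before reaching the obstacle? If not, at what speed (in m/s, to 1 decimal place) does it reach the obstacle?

No — it strikes the obstacle at 8.4 m/s

a = 0.47 × 9.8 = 4.606 m/s².
Reaction distance = 9.6000 × 1 = 9.600 m.
Braking distance needed to stop: v²/(2a) = 92.160 / 9.212 = 10.004 m, so total needed = 9.600 + 10.004 = 19.604 m > 12 m — it cannot stop.
Distance remaining when braking begins: 12 − 9.600 = 2.400 m.
v² = v₀² − 2a·d = 92.160 − 2 × 4.606 × 2.400 = 70.051 m²/s².
v = √70.051 = 8.370 m/s.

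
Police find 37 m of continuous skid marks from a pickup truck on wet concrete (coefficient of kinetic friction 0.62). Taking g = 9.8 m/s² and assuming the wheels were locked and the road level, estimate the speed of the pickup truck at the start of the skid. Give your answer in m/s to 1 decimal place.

Initial speed ≈ 21.2 m/s

Deceleration a = μg = 0.62 × 9.8 = 6.076 m/s².
v = √(2a·d) = √(2 × 6.076 × 37) = √449.624 = 21.2043 m/s.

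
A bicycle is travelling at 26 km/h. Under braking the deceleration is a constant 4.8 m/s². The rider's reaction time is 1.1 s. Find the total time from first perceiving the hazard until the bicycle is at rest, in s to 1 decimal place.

26 km/h ÷ 3.6 = 7.2222 m/s.
Braking time = v/a = 7.2222 / 4.800 = 1.505 s.
Total = 1.1 + 1.505 = 2.605 s.

Total time ≈ 2.6 s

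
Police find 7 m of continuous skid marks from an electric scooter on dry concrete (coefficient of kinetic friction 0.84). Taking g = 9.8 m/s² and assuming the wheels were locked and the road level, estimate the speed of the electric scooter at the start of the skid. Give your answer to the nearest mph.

Deceleration a = μg = 0.84 × 9.8 = 8.232 m/s².
v = √(2a·d) = √(2 × 8.232 × 7) = √115.248 = 10.7354 m/s.
= 10.7354 ÷ 0.44704 = 24.014 mph.

Initial speed ≈ 24 mph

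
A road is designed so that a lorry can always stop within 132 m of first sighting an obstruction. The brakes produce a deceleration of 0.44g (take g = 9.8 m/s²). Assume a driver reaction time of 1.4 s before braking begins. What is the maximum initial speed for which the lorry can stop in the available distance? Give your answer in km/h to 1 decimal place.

Maximum speed ≈ 101.7 km/h

a = 0.44 × 9.8 = 4.312 m/s².
Stopping distance: v·t_r + v²/(2a) = 132 with t_r = 1.4 s and a = 4.312 m/s².
So v² + 12.074 v − 1138.37 = 0.
Positive root: v = −a·t_r + √((a·t_r)² + 2a·d) = −6.037 + √(36.445 + 1138.37) = 28.2386 m/s.
28.2386 m/s × 3.6 = 101.659 km/h.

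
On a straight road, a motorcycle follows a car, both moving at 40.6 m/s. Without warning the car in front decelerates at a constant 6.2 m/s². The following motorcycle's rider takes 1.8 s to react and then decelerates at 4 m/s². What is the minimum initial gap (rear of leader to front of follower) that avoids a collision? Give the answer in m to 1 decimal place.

Leader travels v²/(2a_L) = 1648.360 / 12.400 = 132.932 m before stopping.
Follower covers v·t_r = 40.6000 × 1.8 = 73.080 m while reacting, then v²/(2a_F) = 1648.360 / 8.000 = 206.045 m while braking, for a total of 73.080 + 206.045 = 279.125 m.
Since a_F ≤ a_L and the follower starts braking later, the follower is never slower than the leader, so the closest approach is when both have stopped.
Minimum gap = 279.125 − 132.932 = 146.193 m.

Minimum gap ≈ 146.2 m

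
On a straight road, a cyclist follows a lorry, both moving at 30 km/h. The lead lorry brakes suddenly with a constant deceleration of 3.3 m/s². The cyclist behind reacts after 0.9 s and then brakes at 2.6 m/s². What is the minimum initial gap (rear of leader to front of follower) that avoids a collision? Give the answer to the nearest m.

Minimum gap ≈ 10 m

30 km/h ÷ 3.6 = 8.3333 m/s.
Leader travels v²/(2a_L) = 69.444 / 6.600 = 10.522 m before stopping.
Follower covers v·t_r = 8.3333 × 0.9 = 7.500 m while reacting, then v²/(2a_F) = 69.444 / 5.200 = 13.355 m while braking, for a total of 7.500 + 13.355 = 20.855 m.
Since a_F ≤ a_L and the follower starts braking later, the follower is never slower than the leader, so the closest approach is when both have stopped.
Minimum gap = 20.855 − 10.522 = 10.333 m.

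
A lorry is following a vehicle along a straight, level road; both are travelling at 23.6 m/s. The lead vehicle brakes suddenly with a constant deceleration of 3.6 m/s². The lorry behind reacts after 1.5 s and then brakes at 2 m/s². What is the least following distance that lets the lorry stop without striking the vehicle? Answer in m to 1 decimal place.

Minimum gap ≈ 97.3 m

Leader travels v²/(2a_L) = 556.960 / 7.200 = 77.356 m before stopping.
Follower covers v·t_r = 23.6000 × 1.5 = 35.400 m while reacting, then v²/(2a_F) = 556.960 / 4.000 = 139.240 m while braking, for a total of 35.400 + 139.240 = 174.640 m.
Since a_F ≤ a_L and the follower starts braking later, the follower is never slower than the leader, so the closest approach is when both have stopped.
Minimum gap = 174.640 − 77.356 = 97.284 m.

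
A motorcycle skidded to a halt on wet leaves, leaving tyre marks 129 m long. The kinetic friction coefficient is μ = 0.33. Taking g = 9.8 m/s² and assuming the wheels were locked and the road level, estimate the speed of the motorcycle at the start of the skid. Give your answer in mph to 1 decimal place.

Initial speed ≈ 64.6 mph

Deceleration a = μg = 0.33 × 9.8 = 3.234 m/s².
v = √(2a·d) = √(2 × 3.234 × 129) = √834.372 = 28.8855 m/s.
= 28.8855 ÷ 0.44704 = 64.615 mph.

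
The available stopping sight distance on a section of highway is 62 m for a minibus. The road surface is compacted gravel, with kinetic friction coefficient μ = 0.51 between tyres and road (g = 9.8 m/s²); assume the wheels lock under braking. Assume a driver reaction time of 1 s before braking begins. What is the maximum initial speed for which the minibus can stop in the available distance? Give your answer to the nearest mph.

a = μg = 0.51 × 9.8 = 4.998 m/s².
Stopping distance: v·t_r + v²/(2a) = 62 with t_r = 1 s and a = 4.998 m/s².
So v² + 9.996 v − 619.75 = 0.
Positive root: v = −a·t_r + √((a·t_r)² + 2a·d) = −4.998 + √(24.980 + 619.75) = 20.3935 m/s.
20.3935 m/s ÷ 0.44704 = 45.619 mph.

Maximum speed ≈ 46 mph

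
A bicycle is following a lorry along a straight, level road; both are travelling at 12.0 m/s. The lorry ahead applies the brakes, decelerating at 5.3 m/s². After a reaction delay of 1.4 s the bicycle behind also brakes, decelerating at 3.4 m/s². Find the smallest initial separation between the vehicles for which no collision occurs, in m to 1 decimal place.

Minimum gap ≈ 24.4 m

Leader travels v²/(2a_L) = 144.000 / 10.600 = 13.585 m before stopping.
Follower covers v·t_r = 12.0000 × 1.4 = 16.800 m while reacting, then v²/(2a_F) = 144.000 / 6.800 = 21.176 m while braking, for a total of 16.800 + 21.176 = 37.976 m.
Since a_F ≤ a_L and the follower starts braking later, the follower is never slower than the leader, so the closest approach is when both have stopped.
Minimum gap = 37.976 − 13.585 = 24.391 m.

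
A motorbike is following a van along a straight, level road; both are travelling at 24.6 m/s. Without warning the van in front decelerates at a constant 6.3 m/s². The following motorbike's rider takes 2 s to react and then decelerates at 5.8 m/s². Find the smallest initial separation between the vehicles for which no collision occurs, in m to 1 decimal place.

Leader travels v²/(2a_L) = 605.160 / 12.600 = 48.029 m before stopping.
Follower covers v·t_r = 24.6000 × 2 = 49.200 m while reacting, then v²/(2a_F) = 605.160 / 11.600 = 52.169 m while braking, for a total of 49.200 + 52.169 = 101.369 m.
Since a_F ≤ a_L and the follower starts braking later, the follower is never slower than the leader, so the closest approach is when both have stopped.
Minimum gap = 101.369 − 48.029 = 53.340 m.

Minimum gap ≈ 53.3 m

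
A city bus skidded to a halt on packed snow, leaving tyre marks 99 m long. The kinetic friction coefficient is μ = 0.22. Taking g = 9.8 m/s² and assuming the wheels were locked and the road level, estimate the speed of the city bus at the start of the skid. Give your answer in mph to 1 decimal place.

Deceleration a = μg = 0.22 × 9.8 = 2.156 m/s².
v = √(2a·d) = √(2 × 2.156 × 99) = √426.888 = 20.6613 m/s.
= 20.6613 ÷ 0.44704 = 46.218 mph.

Initial speed ≈ 46.2 mph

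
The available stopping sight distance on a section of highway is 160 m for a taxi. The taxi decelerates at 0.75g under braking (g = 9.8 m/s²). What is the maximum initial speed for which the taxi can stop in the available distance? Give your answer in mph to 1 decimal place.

a = 0.75 × 9.8 = 7.350 m/s².
v²/(2a) = d ⇒ v = √(2 × 7.350 × 160) = √2352.00 = 48.4974 m/s.
48.4974 m/s ÷ 0.44704 = 108.486 mph.

Maximum speed ≈ 108.5 mph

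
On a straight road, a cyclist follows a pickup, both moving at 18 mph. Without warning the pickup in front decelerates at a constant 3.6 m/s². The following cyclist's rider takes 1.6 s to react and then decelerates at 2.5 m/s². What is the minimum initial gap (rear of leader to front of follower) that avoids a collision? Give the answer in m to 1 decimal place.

Minimum gap ≈ 16.8 m

18 mph × 0.44704 = 8.0467 m/s.
Leader travels v²/(2a_L) = 64.749 / 7.200 = 8.993 m before stopping.
Follower covers v·t_r = 8.0467 × 1.6 = 12.875 m while reacting, then v²/(2a_F) = 64.749 / 5.000 = 12.950 m while braking, for a total of 12.875 + 12.950 = 25.825 m.
Since a_F ≤ a_L and the follower starts braking later, the follower is never slower than the leader, so the closest approach is when both have stopped.
Minimum gap = 25.825 − 8.993 = 16.832 m.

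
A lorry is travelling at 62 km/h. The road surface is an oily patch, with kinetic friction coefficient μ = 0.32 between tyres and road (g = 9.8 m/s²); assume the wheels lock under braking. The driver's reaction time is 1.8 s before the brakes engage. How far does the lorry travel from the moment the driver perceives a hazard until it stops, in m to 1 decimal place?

Total stopping distance ≈ 78.3 m

62 km/h ÷ 3.6 = 17.2222 m/s.
a = μg = 0.32 × 9.8 = 3.136 m/s².
Reaction distance = v·t_r = 17.2222 × 1.8 = 31.000 m.
Braking distance = v²/(2a) = 17.2222² / (2 × 3.136) = 296.604 / 6.272 = 47.290 m.
Total = 31.000 + 47.290 = 78.290 m.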